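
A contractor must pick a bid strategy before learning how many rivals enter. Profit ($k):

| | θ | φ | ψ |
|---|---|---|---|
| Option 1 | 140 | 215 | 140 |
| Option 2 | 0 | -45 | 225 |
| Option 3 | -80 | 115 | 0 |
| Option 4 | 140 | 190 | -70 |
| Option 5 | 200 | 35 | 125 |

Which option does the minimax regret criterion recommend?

Column bests: θ=200, φ=215, ψ=225.
Option 1 regrets: 60, 0, 85 → max 85
Option 2 regrets: 200, 260, 0 → max 260
Option 3 regrets: 280, 100, 225 → max 280
Option 4 regrets: 60, 25, 295 → max 295
Option 5 regrets: 0, 180, 100 → max 180
Smallest max regret = 85 → Option 1.

Option 1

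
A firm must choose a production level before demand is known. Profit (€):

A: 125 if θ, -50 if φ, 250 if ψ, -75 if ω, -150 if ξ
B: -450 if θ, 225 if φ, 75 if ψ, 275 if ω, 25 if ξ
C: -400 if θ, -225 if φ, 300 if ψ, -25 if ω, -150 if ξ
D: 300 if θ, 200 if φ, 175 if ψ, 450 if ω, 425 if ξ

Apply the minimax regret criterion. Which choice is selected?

D

Column bests: θ=300, φ=225, ψ=300, ω=450, ξ=425.
A regrets: 175, 275, 50, 525, 575 → max 575
B regrets: 750, 0, 225, 175, 400 → max 750
C regrets: 700, 450, 0, 475, 575 → max 700
D regrets: 0, 25, 125, 0, 0 → max 125
Smallest max regret = 125 → D.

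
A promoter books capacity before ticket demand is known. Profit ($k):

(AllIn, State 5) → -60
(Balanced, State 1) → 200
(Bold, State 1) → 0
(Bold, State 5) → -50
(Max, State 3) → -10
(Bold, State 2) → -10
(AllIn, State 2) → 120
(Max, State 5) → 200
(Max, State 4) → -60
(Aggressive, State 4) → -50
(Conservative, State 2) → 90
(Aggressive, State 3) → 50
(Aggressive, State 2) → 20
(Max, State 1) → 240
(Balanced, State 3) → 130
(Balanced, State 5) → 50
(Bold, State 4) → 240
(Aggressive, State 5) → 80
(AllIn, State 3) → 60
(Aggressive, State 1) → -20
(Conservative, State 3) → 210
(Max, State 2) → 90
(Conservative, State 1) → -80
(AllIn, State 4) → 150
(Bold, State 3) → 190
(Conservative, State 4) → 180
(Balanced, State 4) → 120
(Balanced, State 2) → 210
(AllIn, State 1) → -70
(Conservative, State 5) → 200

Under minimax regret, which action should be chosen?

Column bests: State 1=240, State 2=210, State 3=210, State 4=240, State 5=200.
Conservative regrets: 320, 120, 0, 60, 0 → max 320
Balanced regrets: 40, 0, 80, 120, 150 → max 150
Aggressive regrets: 260, 190, 160, 290, 120 → max 290
Bold regrets: 240, 220, 20, 0, 250 → max 250
AllIn regrets: 310, 90, 150, 90, 260 → max 310
Max regrets: 0, 120, 220, 300, 0 → max 300
Smallest max regret = 150 → Balanced.

Balanced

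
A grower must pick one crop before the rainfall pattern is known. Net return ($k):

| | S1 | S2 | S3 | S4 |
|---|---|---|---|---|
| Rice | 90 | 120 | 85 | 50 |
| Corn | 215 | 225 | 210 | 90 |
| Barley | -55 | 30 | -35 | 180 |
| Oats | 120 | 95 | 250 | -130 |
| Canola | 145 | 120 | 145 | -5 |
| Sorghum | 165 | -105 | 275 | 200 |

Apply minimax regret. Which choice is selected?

Corn

Column bests: S1=215, S2=225, S3=275, S4=200.
Rice regrets: 125, 105, 190, 150 → max 190
Corn regrets: 0, 0, 65, 110 → max 110
Barley regrets: 270, 195, 310, 20 → max 310
Oats regrets: 95, 130, 25, 330 → max 330
Canola regrets: 70, 105, 130, 205 → max 205
Sorghum regrets: 50, 330, 0, 0 → max 330
Smallest max regret = 110 → Corn.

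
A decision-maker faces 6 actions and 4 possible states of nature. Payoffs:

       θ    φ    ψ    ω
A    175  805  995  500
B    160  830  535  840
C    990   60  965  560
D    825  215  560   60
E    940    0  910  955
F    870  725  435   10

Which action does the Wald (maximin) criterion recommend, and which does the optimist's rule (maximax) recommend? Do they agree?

Row minima: A=175, B=160, C=60, D=60, E=0, F=10
Best worst-case = 175 → A.
Row maxima: A=995, B=840, C=990, D=825, E=955, F=870
Best best-case = 995 → A.

maximin → A; maximax → A (agree)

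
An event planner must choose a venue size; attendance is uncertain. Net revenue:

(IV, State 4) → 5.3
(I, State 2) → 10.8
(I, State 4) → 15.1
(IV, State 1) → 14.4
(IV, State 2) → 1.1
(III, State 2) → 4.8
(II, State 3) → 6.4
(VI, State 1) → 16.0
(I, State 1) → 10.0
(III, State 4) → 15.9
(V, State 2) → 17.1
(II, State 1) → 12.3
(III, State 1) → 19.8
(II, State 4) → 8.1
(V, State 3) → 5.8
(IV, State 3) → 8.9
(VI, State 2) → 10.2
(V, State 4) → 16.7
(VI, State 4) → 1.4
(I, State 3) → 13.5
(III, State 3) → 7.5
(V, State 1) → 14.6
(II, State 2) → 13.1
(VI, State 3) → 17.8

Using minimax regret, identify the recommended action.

I

Column bests: State 1=19.8, State 2=17.1, State 3=17.8, State 4=16.7.
I regrets: 9.8, 6.3, 4.3, 1.6 → max 9.8
II regrets: 7.5, 4.0, 11.4, 8.6 → max 11.4
III regrets: 0.0, 12.3, 10.3, 0.8 → max 12.3
IV regrets: 5.4, 16.0, 8.9, 11.4 → max 16.0
V regrets: 5.2, 0.0, 12.0, 0.0 → max 12.0
VI regrets: 3.8, 6.9, 0.0, 15.3 → max 15.3
Smallest max regret = 9.8 → I.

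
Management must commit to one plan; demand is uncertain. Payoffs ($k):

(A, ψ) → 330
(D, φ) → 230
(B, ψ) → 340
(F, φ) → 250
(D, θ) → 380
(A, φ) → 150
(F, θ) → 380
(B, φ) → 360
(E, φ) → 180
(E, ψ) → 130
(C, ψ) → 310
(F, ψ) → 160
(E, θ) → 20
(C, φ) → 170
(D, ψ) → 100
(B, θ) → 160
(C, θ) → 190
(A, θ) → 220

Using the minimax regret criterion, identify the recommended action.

F

Column bests: θ=380, φ=360, ψ=340.
A regrets: 160, 210, 10 → max 210
B regrets: 220, 0, 0 → max 220
C regrets: 190, 190, 30 → max 190
D regrets: 0, 130, 240 → max 240
E regrets: 360, 180, 210 → max 360
F regrets: 0, 110, 180 → max 180
Smallest max regret = 180 → F.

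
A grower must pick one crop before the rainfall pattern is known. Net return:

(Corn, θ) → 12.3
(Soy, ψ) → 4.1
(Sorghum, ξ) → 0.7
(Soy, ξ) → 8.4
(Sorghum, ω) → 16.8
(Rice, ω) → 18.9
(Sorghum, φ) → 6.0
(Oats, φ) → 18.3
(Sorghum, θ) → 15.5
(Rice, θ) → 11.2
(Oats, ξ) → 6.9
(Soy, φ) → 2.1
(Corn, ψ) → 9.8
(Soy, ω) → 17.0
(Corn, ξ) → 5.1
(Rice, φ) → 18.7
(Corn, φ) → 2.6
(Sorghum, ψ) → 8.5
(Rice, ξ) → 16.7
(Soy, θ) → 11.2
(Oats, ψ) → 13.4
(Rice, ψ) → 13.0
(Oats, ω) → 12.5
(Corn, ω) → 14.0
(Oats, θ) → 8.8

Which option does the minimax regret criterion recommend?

Rice

Column bests: θ=15.5, φ=18.7, ψ=13.4, ω=18.9, ξ=16.7.
Sorghum regrets: 0.0, 12.7, 4.9, 2.1, 16.0 → max 16.0
Rice regrets: 4.3, 0.0, 0.4, 0.0, 0.0 → max 4.3
Oats regrets: 6.7, 0.4, 0.0, 6.4, 9.8 → max 9.8
Corn regrets: 3.2, 16.1, 3.6, 4.9, 11.6 → max 16.1
Soy regrets: 4.3, 16.6, 9.3, 1.9, 8.3 → max 16.6
Smallest max regret = 4.3 → Rice.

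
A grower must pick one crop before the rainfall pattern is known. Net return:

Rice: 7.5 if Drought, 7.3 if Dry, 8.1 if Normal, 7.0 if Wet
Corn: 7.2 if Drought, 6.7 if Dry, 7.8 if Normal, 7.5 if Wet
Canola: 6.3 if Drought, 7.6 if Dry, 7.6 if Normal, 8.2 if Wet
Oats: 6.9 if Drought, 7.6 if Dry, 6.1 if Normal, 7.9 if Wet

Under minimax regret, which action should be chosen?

Column bests: Drought=7.5, Dry=7.6, Normal=8.1, Wet=8.2.
Rice regrets: 0.0, 0.3, 0.0, 1.2 → max 1.2
Corn regrets: 0.3, 0.9, 0.3, 0.7 → max 0.9
Canola regrets: 1.2, 0.0, 0.5, 0.0 → max 1.2
Oats regrets: 0.6, 0.0, 2.0, 0.3 → max 2.0
Smallest max regret = 0.9 → Corn.

Corn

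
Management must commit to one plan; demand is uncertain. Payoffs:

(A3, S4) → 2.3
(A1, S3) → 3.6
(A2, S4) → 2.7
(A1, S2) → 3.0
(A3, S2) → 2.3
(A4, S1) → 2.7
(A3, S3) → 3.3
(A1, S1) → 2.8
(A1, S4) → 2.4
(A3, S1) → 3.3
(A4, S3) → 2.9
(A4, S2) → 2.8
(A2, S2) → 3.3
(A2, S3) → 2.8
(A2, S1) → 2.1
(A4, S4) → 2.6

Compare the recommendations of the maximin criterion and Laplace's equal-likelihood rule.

maximin → A4; laplace → A1 (disagree)

Row minima: A1=2.4, A2=2.1, A3=2.3, A4=2.6
Best worst-case = 2.6 → A4.
Row averages: A1=2.95, A2=2.725, A3=2.8, A4=2.75
Highest average = 2.95 → A1.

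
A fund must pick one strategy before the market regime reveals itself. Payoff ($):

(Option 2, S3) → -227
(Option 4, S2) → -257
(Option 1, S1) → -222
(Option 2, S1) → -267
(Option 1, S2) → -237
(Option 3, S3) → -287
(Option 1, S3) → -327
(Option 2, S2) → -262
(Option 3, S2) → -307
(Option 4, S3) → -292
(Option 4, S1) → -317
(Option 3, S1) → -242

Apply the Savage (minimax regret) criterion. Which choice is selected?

Option 2

Column bests: S1=-222, S2=-237, S3=-227.
Option 1 regrets: 0, 0, 100 → max 100
Option 2 regrets: 45, 25, 0 → max 45
Option 3 regrets: 20, 70, 60 → max 70
Option 4 regrets: 95, 20, 65 → max 95
Smallest max regret = 45 → Option 2.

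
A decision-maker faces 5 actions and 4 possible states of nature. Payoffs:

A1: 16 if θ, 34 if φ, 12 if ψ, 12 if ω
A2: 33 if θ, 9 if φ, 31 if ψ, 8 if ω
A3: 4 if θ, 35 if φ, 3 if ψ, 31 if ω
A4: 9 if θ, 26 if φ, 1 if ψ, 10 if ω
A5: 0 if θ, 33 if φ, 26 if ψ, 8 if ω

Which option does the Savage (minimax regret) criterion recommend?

Column bests: θ=33, φ=35, ψ=31, ω=31.
A1 regrets: 17, 1, 19, 19 → max 19
A2 regrets: 0, 26, 0, 23 → max 26
A3 regrets: 29, 0, 28, 0 → max 29
A4 regrets: 24, 9, 30, 21 → max 30
A5 regrets: 33, 2, 5, 23 → max 33
Smallest max regret = 19 → A1.

A1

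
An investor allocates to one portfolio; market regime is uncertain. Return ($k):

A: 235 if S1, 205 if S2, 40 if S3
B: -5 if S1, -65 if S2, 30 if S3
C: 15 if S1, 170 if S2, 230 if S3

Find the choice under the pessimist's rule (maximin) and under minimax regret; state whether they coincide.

maximin → A; minimax regret → A (agree)

Row minima: A=40, B=-65, C=15
Best worst-case = 40 → A.
Column bests: S1=235, S2=205, S3=230.
A regrets: 0, 0, 190 → max 190
B regrets: 240, 270, 200 → max 270
C regrets: 220, 35, 0 → max 220
Smallest max regret = 190 → A.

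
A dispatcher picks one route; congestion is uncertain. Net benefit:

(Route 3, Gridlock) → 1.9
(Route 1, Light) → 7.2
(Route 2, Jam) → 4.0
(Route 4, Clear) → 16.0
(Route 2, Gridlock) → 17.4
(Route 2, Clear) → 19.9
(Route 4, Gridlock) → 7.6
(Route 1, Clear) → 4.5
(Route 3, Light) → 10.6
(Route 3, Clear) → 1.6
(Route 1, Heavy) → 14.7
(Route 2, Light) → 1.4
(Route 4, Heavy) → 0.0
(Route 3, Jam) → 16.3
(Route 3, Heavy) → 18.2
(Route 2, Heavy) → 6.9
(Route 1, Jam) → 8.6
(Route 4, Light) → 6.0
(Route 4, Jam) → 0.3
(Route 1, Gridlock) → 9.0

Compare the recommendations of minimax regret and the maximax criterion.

Column bests: Clear=19.9, Light=10.6, Heavy=18.2, Jam=16.3, Gridlock=17.4.
Route 1 regrets: 15.4, 3.4, 3.5, 7.7, 8.4 → max 15.4
Route 2 regrets: 0.0, 9.2, 11.3, 12.3, 0.0 → max 12.3
Route 3 regrets: 18.3, 0.0, 0.0, 0.0, 15.5 → max 18.3
Route 4 regrets: 3.9, 4.6, 18.2, 16.0, 9.8 → max 18.2
Smallest max regret = 12.3 → Route 2.
Row maxima: Route 1=14.7, Route 2=19.9, Route 3=18.2, Route 4=16.0
Best best-case = 19.9 → Route 2.

minimax regret → Route 2; maximax → Route 2 (agree)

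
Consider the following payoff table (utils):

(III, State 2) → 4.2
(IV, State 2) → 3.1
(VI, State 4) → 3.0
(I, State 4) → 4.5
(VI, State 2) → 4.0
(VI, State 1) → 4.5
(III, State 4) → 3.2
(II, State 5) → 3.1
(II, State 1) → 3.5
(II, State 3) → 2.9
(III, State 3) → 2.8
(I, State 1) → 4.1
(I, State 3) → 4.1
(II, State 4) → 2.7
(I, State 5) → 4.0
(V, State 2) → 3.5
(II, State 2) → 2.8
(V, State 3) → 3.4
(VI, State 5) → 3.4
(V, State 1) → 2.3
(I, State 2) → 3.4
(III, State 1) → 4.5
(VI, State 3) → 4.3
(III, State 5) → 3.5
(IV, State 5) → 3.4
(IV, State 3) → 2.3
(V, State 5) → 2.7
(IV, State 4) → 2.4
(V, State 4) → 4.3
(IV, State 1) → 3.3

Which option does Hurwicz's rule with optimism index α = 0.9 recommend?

I

I: 0.9·4.5 + 0.1·3.4 = 4.39
II: 0.9·3.5 + 0.1·2.7 = 3.42
III: 0.9·4.5 + 0.1·2.8 = 4.33
IV: 0.9·3.4 + 0.1·2.3 = 3.29
V: 0.9·4.3 + 0.1·2.3 = 4.1
VI: 0.9·4.5 + 0.1·3.0 = 4.35
Highest Hurwicz score = 4.39 → I.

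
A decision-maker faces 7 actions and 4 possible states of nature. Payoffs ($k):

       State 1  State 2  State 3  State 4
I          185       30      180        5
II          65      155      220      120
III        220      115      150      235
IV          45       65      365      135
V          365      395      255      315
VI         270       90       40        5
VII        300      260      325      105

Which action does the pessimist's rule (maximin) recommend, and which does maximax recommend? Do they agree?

Row minima: I=5, II=65, III=115, IV=45, V=255, VI=5, VII=105
Best worst-case = 255 → V.
Row maxima: I=185, II=220, III=235, IV=365, V=395, VI=270, VII=325
Best best-case = 395 → V.

maximin → V; maximax → V (agree)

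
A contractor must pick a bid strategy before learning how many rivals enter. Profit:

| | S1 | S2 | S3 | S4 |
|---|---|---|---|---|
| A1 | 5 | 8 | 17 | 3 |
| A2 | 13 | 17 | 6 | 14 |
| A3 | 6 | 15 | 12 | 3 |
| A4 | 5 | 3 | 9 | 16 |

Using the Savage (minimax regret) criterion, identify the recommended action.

A2

Column bests: S1=13, S2=17, S3=17, S4=16.
A1 regrets: 8, 9, 0, 13 → max 13
A2 regrets: 0, 0, 11, 2 → max 11
A3 regrets: 7, 2, 5, 13 → max 13
A4 regrets: 8, 14, 8, 0 → max 14
Smallest max regret = 11 → A2.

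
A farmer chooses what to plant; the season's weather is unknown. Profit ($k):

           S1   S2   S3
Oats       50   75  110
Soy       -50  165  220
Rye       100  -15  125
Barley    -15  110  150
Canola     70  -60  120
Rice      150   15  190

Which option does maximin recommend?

Oats

Row minima: Oats=50, Soy=-50, Rye=-15, Barley=-15, Canola=-60, Rice=15
Best worst-case = 50 → Oats.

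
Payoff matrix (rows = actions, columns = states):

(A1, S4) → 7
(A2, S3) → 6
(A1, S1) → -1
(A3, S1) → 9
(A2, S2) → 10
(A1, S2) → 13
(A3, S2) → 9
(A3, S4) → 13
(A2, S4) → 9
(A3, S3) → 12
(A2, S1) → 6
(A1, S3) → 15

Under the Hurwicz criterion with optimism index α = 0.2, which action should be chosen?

A1: 0.2·15 + 0.8·(-1) = 2.2
A2: 0.2·10 + 0.8·6 = 6.8
A3: 0.2·13 + 0.8·9 = 9.8
Highest Hurwicz score = 9.8 → A3.

A3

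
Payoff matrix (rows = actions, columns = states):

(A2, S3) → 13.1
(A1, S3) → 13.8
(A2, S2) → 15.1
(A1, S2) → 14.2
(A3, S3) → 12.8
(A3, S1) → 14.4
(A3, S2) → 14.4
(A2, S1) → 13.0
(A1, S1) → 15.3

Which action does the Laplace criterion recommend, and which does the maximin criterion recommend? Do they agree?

Row averages: A1=433/30, A2=206/15, A3=208/15
Highest average = 433/30 → A1.
Row minima: A1=13.8, A2=13.0, A3=12.8
Best worst-case = 13.8 → A1.

laplace → A1; maximin → A1 (agree)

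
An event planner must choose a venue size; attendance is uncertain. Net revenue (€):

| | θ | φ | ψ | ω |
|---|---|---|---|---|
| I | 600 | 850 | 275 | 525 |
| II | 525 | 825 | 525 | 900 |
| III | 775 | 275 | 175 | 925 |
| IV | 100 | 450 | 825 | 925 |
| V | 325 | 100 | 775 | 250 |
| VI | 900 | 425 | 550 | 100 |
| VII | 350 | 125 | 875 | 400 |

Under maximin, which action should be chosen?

Row minima: I=275, II=525, III=175, IV=100, V=100, VI=100, VII=125
Best worst-case = 525 → II.

II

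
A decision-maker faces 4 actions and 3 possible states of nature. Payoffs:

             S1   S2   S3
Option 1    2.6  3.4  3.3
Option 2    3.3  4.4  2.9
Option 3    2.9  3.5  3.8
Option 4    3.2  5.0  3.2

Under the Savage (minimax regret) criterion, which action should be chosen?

Column bests: S1=3.3, S2=5.0, S3=3.8.
Option 1 regrets: 0.7, 1.6, 0.5 → max 1.6
Option 2 regrets: 0.0, 0.6, 0.9 → max 0.9
Option 3 regrets: 0.4, 1.5, 0.0 → max 1.5
Option 4 regrets: 0.1, 0.0, 0.6 → max 0.6
Smallest max regret = 0.6 → Option 4.

Option 4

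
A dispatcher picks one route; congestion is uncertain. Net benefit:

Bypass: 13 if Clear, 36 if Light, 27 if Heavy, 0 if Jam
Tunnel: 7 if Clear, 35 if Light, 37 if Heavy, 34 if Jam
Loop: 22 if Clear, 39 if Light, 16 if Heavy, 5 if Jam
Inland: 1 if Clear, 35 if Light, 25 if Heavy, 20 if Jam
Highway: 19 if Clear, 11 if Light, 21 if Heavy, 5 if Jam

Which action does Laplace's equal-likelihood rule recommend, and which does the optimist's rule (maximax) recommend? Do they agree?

laplace → Tunnel; maximax → Loop (disagree)

Row averages: Bypass=19, Tunnel=28.25, Loop=20.5, Inland=20.25, Highway=14
Highest average = 28.25 → Tunnel.
Row maxima: Bypass=36, Tunnel=37, Loop=39, Inland=35, Highway=21
Best best-case = 39 → Loop.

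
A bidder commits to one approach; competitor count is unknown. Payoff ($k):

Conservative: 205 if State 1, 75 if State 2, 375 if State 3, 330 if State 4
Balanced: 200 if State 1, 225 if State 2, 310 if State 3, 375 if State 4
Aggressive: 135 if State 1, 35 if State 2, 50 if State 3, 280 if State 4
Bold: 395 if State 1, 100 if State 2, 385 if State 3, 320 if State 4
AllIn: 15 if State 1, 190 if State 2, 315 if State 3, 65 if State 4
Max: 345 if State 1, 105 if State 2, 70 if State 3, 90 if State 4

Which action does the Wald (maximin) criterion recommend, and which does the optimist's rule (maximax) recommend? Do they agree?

maximin → Balanced; maximax → Bold (disagree)

Row minima: Conservative=75, Balanced=200, Aggressive=35, Bold=100, AllIn=15, Max=70
Best worst-case = 200 → Balanced.
Row maxima: Conservative=375, Balanced=375, Aggressive=280, Bold=395, AllIn=315, Max=345
Best best-case = 395 → Bold.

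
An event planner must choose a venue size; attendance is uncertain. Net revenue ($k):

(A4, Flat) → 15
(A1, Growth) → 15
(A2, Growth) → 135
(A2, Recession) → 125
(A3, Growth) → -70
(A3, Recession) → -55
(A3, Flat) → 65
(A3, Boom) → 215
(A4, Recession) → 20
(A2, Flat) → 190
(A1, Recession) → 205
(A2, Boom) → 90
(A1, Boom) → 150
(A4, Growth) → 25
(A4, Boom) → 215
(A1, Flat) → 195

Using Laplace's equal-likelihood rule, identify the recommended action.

Row averages: A1=141.25, A2=135, A3=38.75, A4=68.75
Highest average = 141.25 → A1.

A1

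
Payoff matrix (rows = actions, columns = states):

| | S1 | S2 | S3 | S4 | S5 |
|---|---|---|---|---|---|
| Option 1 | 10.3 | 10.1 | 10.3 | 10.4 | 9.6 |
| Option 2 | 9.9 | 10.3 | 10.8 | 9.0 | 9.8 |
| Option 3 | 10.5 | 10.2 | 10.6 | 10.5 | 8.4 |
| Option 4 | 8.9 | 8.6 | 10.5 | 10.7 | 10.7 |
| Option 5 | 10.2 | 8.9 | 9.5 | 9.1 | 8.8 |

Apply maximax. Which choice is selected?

Option 2

Row maxima: Option 1=10.4, Option 2=10.8, Option 3=10.6, Option 4=10.7, Option 5=10.2
Best best-case = 10.8 → Option 2.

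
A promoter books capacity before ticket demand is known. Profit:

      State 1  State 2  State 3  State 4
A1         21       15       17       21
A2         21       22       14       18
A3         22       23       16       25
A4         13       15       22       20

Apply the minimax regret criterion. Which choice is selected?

A3

Column bests: State 1=22, State 2=23, State 3=22, State 4=25.
A1 regrets: 1, 8, 5, 4 → max 8
A2 regrets: 1, 1, 8, 7 → max 8
A3 regrets: 0, 0, 6, 0 → max 6
A4 regrets: 9, 8, 0, 5 → max 9
Smallest max regret = 6 → A3.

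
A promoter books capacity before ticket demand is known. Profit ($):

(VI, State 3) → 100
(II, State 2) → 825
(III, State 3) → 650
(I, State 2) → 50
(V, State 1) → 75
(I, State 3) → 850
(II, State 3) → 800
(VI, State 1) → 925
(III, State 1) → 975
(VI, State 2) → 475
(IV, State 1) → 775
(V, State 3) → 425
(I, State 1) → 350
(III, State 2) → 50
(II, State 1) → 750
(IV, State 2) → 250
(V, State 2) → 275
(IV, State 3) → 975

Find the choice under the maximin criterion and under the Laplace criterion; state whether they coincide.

maximin → II; laplace → II (agree)

Row minima: I=50, II=750, III=50, IV=250, V=75, VI=100
Best worst-case = 750 → II.
Row averages: I=1250/3, II=2375/3, III=1675/3, IV=2000/3, V=775/3, VI=500
Highest average = 2375/3 → II.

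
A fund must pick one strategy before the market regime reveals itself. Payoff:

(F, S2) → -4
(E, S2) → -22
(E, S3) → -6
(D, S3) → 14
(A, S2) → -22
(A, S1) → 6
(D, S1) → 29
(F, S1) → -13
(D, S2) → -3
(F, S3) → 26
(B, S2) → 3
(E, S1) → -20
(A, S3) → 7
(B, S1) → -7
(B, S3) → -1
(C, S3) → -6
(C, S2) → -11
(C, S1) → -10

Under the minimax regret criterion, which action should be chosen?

D

Column bests: S1=29, S2=3, S3=26.
A regrets: 23, 25, 19 → max 25
B regrets: 36, 0, 27 → max 36
C regrets: 39, 14, 32 → max 39
D regrets: 0, 6, 12 → max 12
E regrets: 49, 25, 32 → max 49
F regrets: 42, 7, 0 → max 42
Smallest max regret = 12 → D.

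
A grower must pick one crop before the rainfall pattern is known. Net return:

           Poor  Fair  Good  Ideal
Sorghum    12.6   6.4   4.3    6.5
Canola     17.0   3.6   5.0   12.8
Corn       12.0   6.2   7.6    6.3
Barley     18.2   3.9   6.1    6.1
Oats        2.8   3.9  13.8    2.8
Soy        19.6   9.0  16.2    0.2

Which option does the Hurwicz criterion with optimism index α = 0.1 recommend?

Corn

Sorghum: 0.1·12.6 + 0.9·4.3 = 5.13
Canola: 0.1·17.0 + 0.9·3.6 = 4.94
Corn: 0.1·12.0 + 0.9·6.2 = 6.78
Barley: 0.1·18.2 + 0.9·3.9 = 5.33
Oats: 0.1·13.8 + 0.9·2.8 = 3.9
Soy: 0.1·19.6 + 0.9·0.2 = 2.14
Highest Hurwicz score = 6.78 → Corn.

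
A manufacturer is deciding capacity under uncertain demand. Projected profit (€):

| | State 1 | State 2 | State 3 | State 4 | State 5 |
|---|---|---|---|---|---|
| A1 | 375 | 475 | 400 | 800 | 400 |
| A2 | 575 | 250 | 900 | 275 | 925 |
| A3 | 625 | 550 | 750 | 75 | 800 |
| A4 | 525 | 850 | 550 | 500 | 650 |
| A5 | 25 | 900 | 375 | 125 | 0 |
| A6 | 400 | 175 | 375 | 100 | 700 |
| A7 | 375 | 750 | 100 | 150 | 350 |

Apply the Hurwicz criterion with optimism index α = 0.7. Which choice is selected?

A1: 0.7·800 + 0.3·375 = 672.5
A2: 0.7·925 + 0.3·250 = 722.5
A3: 0.7·800 + 0.3·75 = 582.5
A4: 0.7·850 + 0.3·500 = 745
A5: 0.7·900 + 0.3·0 = 630
A6: 0.7·700 + 0.3·100 = 520
A7: 0.7·750 + 0.3·100 = 555
Highest Hurwicz score = 745 → A4.

A4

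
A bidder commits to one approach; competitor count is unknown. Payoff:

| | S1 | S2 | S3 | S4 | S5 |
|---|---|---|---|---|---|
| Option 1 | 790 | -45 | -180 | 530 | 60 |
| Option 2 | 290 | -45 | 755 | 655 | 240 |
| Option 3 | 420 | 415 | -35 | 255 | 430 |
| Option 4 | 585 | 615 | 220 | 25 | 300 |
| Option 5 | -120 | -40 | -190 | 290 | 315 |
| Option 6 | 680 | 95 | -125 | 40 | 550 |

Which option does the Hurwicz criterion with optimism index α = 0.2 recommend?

Option 1: 0.2·790 + 0.8·(-180) = 14
Option 2: 0.2·755 + 0.8·(-45) = 115
Option 3: 0.2·430 + 0.8·(-35) = 58
Option 4: 0.2·615 + 0.8·25 = 143
Option 5: 0.2·315 + 0.8·(-190) = -89
Option 6: 0.2·680 + 0.8·(-125) = 36
Highest Hurwicz score = 143 → Option 4.

Option 4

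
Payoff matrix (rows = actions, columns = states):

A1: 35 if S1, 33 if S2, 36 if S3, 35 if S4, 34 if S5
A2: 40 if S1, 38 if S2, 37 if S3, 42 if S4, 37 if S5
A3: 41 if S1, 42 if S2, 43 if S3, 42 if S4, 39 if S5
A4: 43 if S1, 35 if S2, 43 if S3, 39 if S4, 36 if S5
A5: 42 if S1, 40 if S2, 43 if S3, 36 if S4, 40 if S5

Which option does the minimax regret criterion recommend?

Column bests: S1=43, S2=42, S3=43, S4=42, S5=40.
A1 regrets: 8, 9, 7, 7, 6 → max 9
A2 regrets: 3, 4, 6, 0, 3 → max 6
A3 regrets: 2, 0, 0, 0, 1 → max 2
A4 regrets: 0, 7, 0, 3, 4 → max 7
A5 regrets: 1, 2, 0, 6, 0 → max 6
Smallest max regret = 2 → A3.

A3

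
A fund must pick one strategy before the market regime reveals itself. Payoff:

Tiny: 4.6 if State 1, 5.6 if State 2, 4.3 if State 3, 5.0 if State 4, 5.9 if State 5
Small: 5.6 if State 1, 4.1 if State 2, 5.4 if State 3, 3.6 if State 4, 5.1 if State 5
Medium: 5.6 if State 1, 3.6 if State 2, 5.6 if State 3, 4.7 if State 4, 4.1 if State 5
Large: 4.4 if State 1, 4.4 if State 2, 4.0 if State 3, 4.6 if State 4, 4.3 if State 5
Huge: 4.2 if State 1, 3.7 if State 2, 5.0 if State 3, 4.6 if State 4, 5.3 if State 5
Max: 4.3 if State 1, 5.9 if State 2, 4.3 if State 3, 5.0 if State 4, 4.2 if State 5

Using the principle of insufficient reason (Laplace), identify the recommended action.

Tiny

Row averages: Tiny=5.08, Small=4.76, Medium=4.72, Large=4.34, Huge=4.56, Max=4.74
Highest average = 5.08 → Tiny.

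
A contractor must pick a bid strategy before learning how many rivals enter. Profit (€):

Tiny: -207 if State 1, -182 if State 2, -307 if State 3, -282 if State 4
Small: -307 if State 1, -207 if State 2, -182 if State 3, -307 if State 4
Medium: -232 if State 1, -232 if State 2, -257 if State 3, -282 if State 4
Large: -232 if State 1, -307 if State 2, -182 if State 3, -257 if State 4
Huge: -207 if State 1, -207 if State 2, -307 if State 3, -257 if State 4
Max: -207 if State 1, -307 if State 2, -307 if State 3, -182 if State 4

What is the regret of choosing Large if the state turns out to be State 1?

25

Best payoff under State 1 is -207.
Regret = -207 − (-232) = 25.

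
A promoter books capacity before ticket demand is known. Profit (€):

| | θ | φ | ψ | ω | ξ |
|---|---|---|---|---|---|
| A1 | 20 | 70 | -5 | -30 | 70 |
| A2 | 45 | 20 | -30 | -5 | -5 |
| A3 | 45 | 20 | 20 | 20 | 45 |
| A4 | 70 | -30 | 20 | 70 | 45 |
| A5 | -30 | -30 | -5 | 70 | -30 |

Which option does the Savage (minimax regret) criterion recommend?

A3

Column bests: θ=70, φ=70, ψ=20, ω=70, ξ=70.
A1 regrets: 50, 0, 25, 100, 0 → max 100
A2 regrets: 25, 50, 50, 75, 75 → max 75
A3 regrets: 25, 50, 0, 50, 25 → max 50
A4 regrets: 0, 100, 0, 0, 25 → max 100
A5 regrets: 100, 100, 25, 0, 100 → max 100
Smallest max regret = 50 → A3.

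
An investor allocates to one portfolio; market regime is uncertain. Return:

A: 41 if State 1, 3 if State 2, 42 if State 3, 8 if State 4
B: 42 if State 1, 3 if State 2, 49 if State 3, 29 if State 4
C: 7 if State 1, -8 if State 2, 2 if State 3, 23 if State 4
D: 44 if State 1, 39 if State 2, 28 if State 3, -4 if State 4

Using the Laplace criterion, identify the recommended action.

B

Row averages: A=23.5, B=30.75, C=6, D=26.75
Highest average = 30.75 → B.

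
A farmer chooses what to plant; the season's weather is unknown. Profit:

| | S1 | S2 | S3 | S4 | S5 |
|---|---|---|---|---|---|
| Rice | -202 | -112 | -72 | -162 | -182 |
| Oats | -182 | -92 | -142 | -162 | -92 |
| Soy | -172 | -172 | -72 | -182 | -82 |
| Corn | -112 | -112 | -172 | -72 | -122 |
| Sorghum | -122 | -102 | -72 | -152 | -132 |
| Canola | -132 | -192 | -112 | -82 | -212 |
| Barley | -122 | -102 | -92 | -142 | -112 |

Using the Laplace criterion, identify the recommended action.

Barley

Row averages: Rice=-146, Oats=-134, Soy=-136, Corn=-118, Sorghum=-116, Canola=-146, Barley=-114
Highest average = -114 → Barley.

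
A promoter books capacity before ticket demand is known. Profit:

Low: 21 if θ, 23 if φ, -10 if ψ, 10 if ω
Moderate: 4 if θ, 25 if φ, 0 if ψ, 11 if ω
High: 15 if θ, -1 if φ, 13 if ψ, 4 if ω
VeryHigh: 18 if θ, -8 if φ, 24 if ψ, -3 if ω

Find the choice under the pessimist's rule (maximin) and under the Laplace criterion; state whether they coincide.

maximin → Moderate; laplace → Low (disagree)

Row minima: Low=-10, Moderate=0, High=-1, VeryHigh=-8
Best worst-case = 0 → Moderate.
Row averages: Low=11, Moderate=10, High=7.75, VeryHigh=7.75
Highest average = 11 → Low.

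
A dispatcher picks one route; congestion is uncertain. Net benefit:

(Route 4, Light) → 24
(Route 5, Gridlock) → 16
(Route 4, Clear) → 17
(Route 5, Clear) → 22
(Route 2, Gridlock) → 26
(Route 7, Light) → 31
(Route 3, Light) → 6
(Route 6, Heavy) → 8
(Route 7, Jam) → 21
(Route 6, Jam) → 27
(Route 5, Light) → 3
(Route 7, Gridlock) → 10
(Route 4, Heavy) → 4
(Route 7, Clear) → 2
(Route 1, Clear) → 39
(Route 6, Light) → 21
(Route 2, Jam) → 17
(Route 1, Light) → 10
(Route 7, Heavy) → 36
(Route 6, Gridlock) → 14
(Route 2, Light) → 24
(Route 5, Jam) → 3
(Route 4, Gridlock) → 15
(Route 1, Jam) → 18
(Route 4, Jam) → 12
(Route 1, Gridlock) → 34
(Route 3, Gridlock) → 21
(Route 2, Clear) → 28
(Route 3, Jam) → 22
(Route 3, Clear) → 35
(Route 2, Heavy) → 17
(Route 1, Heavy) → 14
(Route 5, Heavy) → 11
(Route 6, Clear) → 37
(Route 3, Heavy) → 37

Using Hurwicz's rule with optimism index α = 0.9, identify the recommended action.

Route 1

Route 1: 0.9·39 + 0.1·10 = 36.1
Route 2: 0.9·28 + 0.1·17 = 26.9
Route 3: 0.9·37 + 0.1·6 = 33.9
Route 4: 0.9·24 + 0.1·4 = 22
Route 5: 0.9·22 + 0.1·3 = 20.1
Route 6: 0.9·37 + 0.1·8 = 34.1
Route 7: 0.9·36 + 0.1·2 = 32.6
Highest Hurwicz score = 36.1 → Route 1.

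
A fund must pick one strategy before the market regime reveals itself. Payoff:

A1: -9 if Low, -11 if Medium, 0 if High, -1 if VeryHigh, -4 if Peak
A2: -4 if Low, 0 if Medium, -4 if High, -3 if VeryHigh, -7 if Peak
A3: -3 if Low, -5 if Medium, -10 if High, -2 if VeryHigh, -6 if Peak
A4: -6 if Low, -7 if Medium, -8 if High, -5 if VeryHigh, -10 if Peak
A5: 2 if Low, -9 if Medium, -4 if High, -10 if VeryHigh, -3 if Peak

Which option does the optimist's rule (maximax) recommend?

Row maxima: A1=0, A2=0, A3=-2, A4=-5, A5=2
Best best-case = 2 → A5.

A5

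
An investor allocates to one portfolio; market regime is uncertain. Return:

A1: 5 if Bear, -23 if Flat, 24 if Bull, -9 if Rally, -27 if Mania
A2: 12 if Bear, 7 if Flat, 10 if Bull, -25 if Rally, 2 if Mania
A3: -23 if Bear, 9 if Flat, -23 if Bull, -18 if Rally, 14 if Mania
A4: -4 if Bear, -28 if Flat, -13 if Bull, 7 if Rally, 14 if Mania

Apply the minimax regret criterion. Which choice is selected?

Column bests: Bear=12, Flat=9, Bull=24, Rally=7, Mania=14.
A1 regrets: 7, 32, 0, 16, 41 → max 41
A2 regrets: 0, 2, 14, 32, 12 → max 32
A3 regrets: 35, 0, 47, 25, 0 → max 47
A4 regrets: 16, 37, 37, 0, 0 → max 37
Smallest max regret = 32 → A2.

A2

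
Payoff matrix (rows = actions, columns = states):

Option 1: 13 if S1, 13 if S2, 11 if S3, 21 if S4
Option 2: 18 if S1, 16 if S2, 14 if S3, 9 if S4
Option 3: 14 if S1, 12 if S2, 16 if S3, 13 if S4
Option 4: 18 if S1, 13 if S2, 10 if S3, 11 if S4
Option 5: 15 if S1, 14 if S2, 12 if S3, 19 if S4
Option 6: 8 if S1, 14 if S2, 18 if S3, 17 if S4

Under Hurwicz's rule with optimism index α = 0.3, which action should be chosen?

Option 1: 0.3·21 + 0.7·11 = 14
Option 2: 0.3·18 + 0.7·9 = 11.7
Option 3: 0.3·16 + 0.7·12 = 13.2
Option 4: 0.3·18 + 0.7·10 = 12.4
Option 5: 0.3·19 + 0.7·12 = 14.1
Option 6: 0.3·18 + 0.7·8 = 11
Highest Hurwicz score = 14.1 → Option 5.

Option 5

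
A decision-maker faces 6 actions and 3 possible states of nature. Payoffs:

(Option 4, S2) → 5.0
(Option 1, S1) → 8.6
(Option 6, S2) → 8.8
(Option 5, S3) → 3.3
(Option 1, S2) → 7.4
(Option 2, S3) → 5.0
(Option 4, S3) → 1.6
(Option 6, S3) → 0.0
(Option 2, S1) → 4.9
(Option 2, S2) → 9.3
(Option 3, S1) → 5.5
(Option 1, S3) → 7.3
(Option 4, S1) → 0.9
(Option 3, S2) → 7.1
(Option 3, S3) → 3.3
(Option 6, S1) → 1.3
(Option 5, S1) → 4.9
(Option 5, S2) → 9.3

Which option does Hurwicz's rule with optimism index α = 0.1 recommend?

Option 1

Option 1: 0.1·8.6 + 0.9·7.3 = 7.43
Option 2: 0.1·9.3 + 0.9·4.9 = 5.34
Option 3: 0.1·7.1 + 0.9·3.3 = 3.68
Option 4: 0.1·5.0 + 0.9·0.9 = 1.31
Option 5: 0.1·9.3 + 0.9·3.3 = 3.9
Option 6: 0.1·8.8 + 0.9·0.0 = 0.88
Highest Hurwicz score = 7.43 → Option 1.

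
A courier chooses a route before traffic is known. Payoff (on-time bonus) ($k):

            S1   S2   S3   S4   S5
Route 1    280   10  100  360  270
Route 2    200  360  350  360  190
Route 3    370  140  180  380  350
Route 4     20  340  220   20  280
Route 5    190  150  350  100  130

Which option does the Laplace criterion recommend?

Row averages: Route 1=204, Route 2=292, Route 3=284, Route 4=176, Route 5=184
Highest average = 292 → Route 2.

Route 2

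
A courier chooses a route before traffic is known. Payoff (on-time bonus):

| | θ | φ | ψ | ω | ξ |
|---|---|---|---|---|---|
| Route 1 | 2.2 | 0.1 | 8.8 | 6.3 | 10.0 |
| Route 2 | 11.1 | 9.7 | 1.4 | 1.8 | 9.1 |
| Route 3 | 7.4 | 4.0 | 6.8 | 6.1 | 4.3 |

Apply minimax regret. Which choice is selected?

Route 3

Column bests: θ=11.1, φ=9.7, ψ=8.8, ω=6.3, ξ=10.0.
Route 1 regrets: 8.9, 9.6, 0.0, 0.0, 0.0 → max 9.6
Route 2 regrets: 0.0, 0.0, 7.4, 4.5, 0.9 → max 7.4
Route 3 regrets: 3.7, 5.7, 2.0, 0.2, 5.7 → max 5.7
Smallest max regret = 5.7 → Route 3.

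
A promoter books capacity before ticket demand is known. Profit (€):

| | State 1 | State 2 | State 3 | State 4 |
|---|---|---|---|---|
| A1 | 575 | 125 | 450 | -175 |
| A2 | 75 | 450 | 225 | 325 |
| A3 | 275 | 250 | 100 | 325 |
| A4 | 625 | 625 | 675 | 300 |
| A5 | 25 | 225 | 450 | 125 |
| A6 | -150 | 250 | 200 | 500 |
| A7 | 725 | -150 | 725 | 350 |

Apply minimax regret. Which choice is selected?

A4

Column bests: State 1=725, State 2=625, State 3=725, State 4=500.
A1 regrets: 150, 500, 275, 675 → max 675
A2 regrets: 650, 175, 500, 175 → max 650
A3 regrets: 450, 375, 625, 175 → max 625
A4 regrets: 100, 0, 50, 200 → max 200
A5 regrets: 700, 400, 275, 375 → max 700
A6 regrets: 875, 375, 525, 0 → max 875
A7 regrets: 0, 775, 0, 150 → max 775
Smallest max regret = 200 → A4.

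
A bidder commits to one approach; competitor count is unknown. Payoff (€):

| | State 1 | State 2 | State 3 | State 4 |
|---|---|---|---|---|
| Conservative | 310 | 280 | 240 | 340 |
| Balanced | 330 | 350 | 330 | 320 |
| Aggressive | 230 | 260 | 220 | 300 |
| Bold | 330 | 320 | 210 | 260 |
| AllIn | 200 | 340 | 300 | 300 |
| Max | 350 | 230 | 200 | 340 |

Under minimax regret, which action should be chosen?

Balanced

Column bests: State 1=350, State 2=350, State 3=330, State 4=340.
Conservative regrets: 40, 70, 90, 0 → max 90
Balanced regrets: 20, 0, 0, 20 → max 20
Aggressive regrets: 120, 90, 110, 40 → max 120
Bold regrets: 20, 30, 120, 80 → max 120
AllIn regrets: 150, 10, 30, 40 → max 150
Max regrets: 0, 120, 130, 0 → max 130
Smallest max regret = 20 → Balanced.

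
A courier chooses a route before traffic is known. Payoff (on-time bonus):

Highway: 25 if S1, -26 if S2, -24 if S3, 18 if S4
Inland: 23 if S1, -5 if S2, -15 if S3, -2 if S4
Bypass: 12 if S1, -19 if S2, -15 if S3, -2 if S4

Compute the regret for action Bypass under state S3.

Best payoff under S3 is -15.
Regret = -15 − (-15) = 0.

0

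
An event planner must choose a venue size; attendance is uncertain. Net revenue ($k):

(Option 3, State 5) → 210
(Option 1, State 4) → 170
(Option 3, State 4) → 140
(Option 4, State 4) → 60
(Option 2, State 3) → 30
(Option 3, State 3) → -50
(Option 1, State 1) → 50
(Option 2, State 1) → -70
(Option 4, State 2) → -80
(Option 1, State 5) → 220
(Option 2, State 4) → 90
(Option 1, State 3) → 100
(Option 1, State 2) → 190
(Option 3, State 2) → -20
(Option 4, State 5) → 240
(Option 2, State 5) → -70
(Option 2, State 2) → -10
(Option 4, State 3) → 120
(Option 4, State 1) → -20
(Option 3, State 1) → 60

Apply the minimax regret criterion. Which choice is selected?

Column bests: State 1=60, State 2=190, State 3=120, State 4=170, State 5=240.
Option 1 regrets: 10, 0, 20, 0, 20 → max 20
Option 2 regrets: 130, 200, 90, 80, 310 → max 310
Option 3 regrets: 0, 210, 170, 30, 30 → max 210
Option 4 regrets: 80, 270, 0, 110, 0 → max 270
Smallest max regret = 20 → Option 1.

Option 1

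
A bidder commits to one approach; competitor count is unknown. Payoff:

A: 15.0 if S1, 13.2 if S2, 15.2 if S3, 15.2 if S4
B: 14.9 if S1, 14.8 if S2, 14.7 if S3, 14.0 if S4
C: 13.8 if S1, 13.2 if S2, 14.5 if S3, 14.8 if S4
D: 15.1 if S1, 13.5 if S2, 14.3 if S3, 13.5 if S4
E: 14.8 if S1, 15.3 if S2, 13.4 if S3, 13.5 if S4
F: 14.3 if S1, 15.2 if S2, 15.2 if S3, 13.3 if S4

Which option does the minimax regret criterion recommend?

Column bests: S1=15.1, S2=15.3, S3=15.2, S4=15.2.
A regrets: 0.1, 2.1, 0.0, 0.0 → max 2.1
B regrets: 0.2, 0.5, 0.5, 1.2 → max 1.2
C regrets: 1.3, 2.1, 0.7, 0.4 → max 2.1
D regrets: 0.0, 1.8, 0.9, 1.7 → max 1.8
E regrets: 0.3, 0.0, 1.8, 1.7 → max 1.8
F regrets: 0.8, 0.1, 0.0, 1.9 → max 1.9
Smallest max regret = 1.2 → B.

B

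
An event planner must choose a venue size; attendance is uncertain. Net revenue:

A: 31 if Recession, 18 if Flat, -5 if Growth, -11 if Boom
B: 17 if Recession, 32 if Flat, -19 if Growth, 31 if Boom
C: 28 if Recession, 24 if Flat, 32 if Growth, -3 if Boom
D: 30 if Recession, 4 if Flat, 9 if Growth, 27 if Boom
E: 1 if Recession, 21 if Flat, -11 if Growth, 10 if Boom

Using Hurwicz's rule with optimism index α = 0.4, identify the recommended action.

D

A: 0.4·31 + 0.6·(-11) = 5.8
B: 0.4·32 + 0.6·(-19) = 1.4
C: 0.4·32 + 0.6·(-3) = 11
D: 0.4·30 + 0.6·4 = 14.4
E: 0.4·21 + 0.6·(-11) = 1.8
Highest Hurwicz score = 14.4 → D.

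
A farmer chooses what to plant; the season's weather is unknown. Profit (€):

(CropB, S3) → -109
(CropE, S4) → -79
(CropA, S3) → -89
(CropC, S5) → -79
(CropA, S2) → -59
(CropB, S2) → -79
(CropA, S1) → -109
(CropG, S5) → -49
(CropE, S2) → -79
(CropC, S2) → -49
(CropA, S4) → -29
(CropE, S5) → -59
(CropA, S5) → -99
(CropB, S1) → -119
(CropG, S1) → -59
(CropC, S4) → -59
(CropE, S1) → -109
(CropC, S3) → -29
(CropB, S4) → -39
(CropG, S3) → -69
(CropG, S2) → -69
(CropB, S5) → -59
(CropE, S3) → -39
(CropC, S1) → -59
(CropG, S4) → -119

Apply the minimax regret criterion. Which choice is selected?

Column bests: S1=-59, S2=-49, S3=-29, S4=-29, S5=-49.
CropB regrets: 60, 30, 80, 10, 10 → max 80
CropE regrets: 50, 30, 10, 50, 10 → max 50
CropG regrets: 0, 20, 40, 90, 0 → max 90
CropC regrets: 0, 0, 0, 30, 30 → max 30
CropA regrets: 50, 10, 60, 0, 50 → max 60
Smallest max regret = 30 → CropC.

CropC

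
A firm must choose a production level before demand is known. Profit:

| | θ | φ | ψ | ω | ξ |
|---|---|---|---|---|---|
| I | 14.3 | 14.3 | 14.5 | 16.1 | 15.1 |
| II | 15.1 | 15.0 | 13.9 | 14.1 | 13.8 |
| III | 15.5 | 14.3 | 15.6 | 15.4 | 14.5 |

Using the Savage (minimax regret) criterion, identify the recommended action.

Column bests: θ=15.5, φ=15.0, ψ=15.6, ω=16.1, ξ=15.1.
I regrets: 1.2, 0.7, 1.1, 0.0, 0.0 → max 1.2
II regrets: 0.4, 0.0, 1.7, 2.0, 1.3 → max 2.0
III regrets: 0.0, 0.7, 0.0, 0.7, 0.6 → max 0.7
Smallest max regret = 0.7 → III.

III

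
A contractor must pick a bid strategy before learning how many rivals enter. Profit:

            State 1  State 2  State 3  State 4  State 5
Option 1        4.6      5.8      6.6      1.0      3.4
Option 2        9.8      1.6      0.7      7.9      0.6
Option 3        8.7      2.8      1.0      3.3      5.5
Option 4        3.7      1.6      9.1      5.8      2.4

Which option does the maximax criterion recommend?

Option 2

Row maxima: Option 1=6.6, Option 2=9.8, Option 3=8.7, Option 4=9.1
Best best-case = 9.8 → Option 2.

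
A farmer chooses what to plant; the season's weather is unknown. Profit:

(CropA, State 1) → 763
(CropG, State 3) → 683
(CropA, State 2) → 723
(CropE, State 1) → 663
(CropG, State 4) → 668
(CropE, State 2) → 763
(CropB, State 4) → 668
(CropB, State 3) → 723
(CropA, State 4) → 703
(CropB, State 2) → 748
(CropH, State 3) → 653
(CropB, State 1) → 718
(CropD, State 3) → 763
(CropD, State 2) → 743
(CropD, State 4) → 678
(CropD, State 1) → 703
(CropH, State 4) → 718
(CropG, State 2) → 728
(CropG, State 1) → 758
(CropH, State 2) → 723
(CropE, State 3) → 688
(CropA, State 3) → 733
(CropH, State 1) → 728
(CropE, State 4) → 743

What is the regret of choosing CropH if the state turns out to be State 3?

Best payoff under State 3 is 763.
Regret = 763 − 653 = 110.

110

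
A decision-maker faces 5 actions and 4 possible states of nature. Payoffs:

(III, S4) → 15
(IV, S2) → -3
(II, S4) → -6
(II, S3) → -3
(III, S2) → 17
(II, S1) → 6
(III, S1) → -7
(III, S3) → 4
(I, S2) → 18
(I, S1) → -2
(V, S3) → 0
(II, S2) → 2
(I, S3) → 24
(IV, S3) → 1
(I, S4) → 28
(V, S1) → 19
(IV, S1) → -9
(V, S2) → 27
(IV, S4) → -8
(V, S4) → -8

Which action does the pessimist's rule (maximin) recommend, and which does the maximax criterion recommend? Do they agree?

Row minima: I=-2, II=-6, III=-7, IV=-9, V=-8
Best worst-case = -2 → I.
Row maxima: I=28, II=6, III=17, IV=1, V=27
Best best-case = 28 → I.

maximin → I; maximax → I (agree)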